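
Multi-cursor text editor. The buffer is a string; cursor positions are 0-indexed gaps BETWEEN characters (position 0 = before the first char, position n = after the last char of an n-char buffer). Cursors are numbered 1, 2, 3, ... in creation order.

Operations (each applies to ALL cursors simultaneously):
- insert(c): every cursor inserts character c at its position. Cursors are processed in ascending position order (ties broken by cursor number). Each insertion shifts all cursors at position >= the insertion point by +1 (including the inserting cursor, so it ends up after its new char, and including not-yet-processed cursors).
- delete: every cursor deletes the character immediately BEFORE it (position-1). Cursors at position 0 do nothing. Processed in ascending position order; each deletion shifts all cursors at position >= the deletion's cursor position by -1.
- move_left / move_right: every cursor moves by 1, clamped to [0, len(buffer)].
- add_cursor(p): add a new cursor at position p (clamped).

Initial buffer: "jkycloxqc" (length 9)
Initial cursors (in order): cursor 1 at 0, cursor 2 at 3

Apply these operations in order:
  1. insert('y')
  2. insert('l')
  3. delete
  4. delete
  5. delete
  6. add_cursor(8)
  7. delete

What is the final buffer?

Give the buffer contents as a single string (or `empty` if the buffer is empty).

Answer: jcloxq

Derivation:
After op 1 (insert('y')): buffer="yjkyycloxqc" (len 11), cursors c1@1 c2@5, authorship 1...2......
After op 2 (insert('l')): buffer="yljkyylcloxqc" (len 13), cursors c1@2 c2@7, authorship 11...22......
After op 3 (delete): buffer="yjkyycloxqc" (len 11), cursors c1@1 c2@5, authorship 1...2......
After op 4 (delete): buffer="jkycloxqc" (len 9), cursors c1@0 c2@3, authorship .........
After op 5 (delete): buffer="jkcloxqc" (len 8), cursors c1@0 c2@2, authorship ........
After op 6 (add_cursor(8)): buffer="jkcloxqc" (len 8), cursors c1@0 c2@2 c3@8, authorship ........
After op 7 (delete): buffer="jcloxq" (len 6), cursors c1@0 c2@1 c3@6, authorship ......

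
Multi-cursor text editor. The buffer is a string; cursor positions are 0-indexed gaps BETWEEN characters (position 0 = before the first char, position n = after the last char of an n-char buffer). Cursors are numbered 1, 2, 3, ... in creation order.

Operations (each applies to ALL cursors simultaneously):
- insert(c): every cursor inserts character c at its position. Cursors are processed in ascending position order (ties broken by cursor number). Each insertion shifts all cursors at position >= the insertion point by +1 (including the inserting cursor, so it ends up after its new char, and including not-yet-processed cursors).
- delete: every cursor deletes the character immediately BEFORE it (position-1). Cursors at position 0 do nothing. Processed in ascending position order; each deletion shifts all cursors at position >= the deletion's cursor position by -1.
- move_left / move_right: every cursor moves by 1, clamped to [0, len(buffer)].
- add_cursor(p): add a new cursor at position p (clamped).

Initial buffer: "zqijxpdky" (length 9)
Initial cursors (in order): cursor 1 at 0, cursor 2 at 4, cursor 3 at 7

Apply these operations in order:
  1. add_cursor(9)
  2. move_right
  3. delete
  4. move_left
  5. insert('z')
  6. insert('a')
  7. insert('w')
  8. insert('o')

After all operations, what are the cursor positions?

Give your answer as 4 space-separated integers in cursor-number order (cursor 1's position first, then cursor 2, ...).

After op 1 (add_cursor(9)): buffer="zqijxpdky" (len 9), cursors c1@0 c2@4 c3@7 c4@9, authorship .........
After op 2 (move_right): buffer="zqijxpdky" (len 9), cursors c1@1 c2@5 c3@8 c4@9, authorship .........
After op 3 (delete): buffer="qijpd" (len 5), cursors c1@0 c2@3 c3@5 c4@5, authorship .....
After op 4 (move_left): buffer="qijpd" (len 5), cursors c1@0 c2@2 c3@4 c4@4, authorship .....
After op 5 (insert('z')): buffer="zqizjpzzd" (len 9), cursors c1@1 c2@4 c3@8 c4@8, authorship 1..2..34.
After op 6 (insert('a')): buffer="zaqizajpzzaad" (len 13), cursors c1@2 c2@6 c3@12 c4@12, authorship 11..22..3434.
After op 7 (insert('w')): buffer="zawqizawjpzzaawwd" (len 17), cursors c1@3 c2@8 c3@16 c4@16, authorship 111..222..343434.
After op 8 (insert('o')): buffer="zawoqizawojpzzaawwood" (len 21), cursors c1@4 c2@10 c3@20 c4@20, authorship 1111..2222..34343434.

Answer: 4 10 20 20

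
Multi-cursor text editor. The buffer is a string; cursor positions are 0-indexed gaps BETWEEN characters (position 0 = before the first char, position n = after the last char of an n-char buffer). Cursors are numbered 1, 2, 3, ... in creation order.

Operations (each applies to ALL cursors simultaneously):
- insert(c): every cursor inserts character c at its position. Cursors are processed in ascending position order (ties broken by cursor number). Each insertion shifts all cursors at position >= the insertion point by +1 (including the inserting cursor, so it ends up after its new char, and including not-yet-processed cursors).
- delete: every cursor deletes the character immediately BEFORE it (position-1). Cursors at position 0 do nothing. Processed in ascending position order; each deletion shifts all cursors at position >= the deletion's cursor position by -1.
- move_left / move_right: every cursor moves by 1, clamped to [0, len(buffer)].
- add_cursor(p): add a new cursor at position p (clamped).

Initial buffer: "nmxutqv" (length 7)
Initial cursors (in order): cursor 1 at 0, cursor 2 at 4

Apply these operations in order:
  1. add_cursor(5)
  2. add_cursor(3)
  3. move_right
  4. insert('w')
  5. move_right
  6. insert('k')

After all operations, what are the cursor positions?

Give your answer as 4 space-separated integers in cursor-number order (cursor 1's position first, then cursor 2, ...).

Answer: 4 12 15 9

Derivation:
After op 1 (add_cursor(5)): buffer="nmxutqv" (len 7), cursors c1@0 c2@4 c3@5, authorship .......
After op 2 (add_cursor(3)): buffer="nmxutqv" (len 7), cursors c1@0 c4@3 c2@4 c3@5, authorship .......
After op 3 (move_right): buffer="nmxutqv" (len 7), cursors c1@1 c4@4 c2@5 c3@6, authorship .......
After op 4 (insert('w')): buffer="nwmxuwtwqwv" (len 11), cursors c1@2 c4@6 c2@8 c3@10, authorship .1...4.2.3.
After op 5 (move_right): buffer="nwmxuwtwqwv" (len 11), cursors c1@3 c4@7 c2@9 c3@11, authorship .1...4.2.3.
After op 6 (insert('k')): buffer="nwmkxuwtkwqkwvk" (len 15), cursors c1@4 c4@9 c2@12 c3@15, authorship .1.1..4.42.23.3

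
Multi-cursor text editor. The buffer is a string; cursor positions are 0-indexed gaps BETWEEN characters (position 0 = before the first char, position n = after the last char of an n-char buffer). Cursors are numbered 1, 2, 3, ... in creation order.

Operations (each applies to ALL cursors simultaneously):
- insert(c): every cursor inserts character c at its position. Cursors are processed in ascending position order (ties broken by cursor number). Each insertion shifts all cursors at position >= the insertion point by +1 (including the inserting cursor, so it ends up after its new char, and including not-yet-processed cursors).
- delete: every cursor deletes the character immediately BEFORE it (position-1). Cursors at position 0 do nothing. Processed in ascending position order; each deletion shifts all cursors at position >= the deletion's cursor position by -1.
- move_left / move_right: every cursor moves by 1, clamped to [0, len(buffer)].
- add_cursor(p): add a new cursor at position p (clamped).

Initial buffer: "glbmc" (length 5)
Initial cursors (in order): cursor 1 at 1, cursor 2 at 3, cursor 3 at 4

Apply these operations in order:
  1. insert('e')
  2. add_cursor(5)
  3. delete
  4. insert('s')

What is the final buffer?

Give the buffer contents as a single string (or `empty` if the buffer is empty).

Answer: gslssmsc

Derivation:
After op 1 (insert('e')): buffer="gelbemec" (len 8), cursors c1@2 c2@5 c3@7, authorship .1..2.3.
After op 2 (add_cursor(5)): buffer="gelbemec" (len 8), cursors c1@2 c2@5 c4@5 c3@7, authorship .1..2.3.
After op 3 (delete): buffer="glmc" (len 4), cursors c1@1 c2@2 c4@2 c3@3, authorship ....
After op 4 (insert('s')): buffer="gslssmsc" (len 8), cursors c1@2 c2@5 c4@5 c3@7, authorship .1.24.3.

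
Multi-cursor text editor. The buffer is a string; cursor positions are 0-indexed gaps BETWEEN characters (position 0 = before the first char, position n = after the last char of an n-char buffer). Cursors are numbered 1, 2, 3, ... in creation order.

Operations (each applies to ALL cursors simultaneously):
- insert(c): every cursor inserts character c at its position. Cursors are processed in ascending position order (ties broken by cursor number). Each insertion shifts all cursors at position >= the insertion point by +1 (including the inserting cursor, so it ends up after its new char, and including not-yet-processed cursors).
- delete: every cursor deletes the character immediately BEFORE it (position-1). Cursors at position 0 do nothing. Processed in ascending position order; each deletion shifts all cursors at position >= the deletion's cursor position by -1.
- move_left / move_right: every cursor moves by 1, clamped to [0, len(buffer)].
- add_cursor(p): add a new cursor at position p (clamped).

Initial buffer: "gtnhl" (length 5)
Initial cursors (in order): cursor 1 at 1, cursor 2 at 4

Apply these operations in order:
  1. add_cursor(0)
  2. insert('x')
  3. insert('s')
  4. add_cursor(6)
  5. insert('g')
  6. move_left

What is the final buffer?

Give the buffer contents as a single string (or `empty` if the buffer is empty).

After op 1 (add_cursor(0)): buffer="gtnhl" (len 5), cursors c3@0 c1@1 c2@4, authorship .....
After op 2 (insert('x')): buffer="xgxtnhxl" (len 8), cursors c3@1 c1@3 c2@7, authorship 3.1...2.
After op 3 (insert('s')): buffer="xsgxstnhxsl" (len 11), cursors c3@2 c1@5 c2@10, authorship 33.11...22.
After op 4 (add_cursor(6)): buffer="xsgxstnhxsl" (len 11), cursors c3@2 c1@5 c4@6 c2@10, authorship 33.11...22.
After op 5 (insert('g')): buffer="xsggxsgtgnhxsgl" (len 15), cursors c3@3 c1@7 c4@9 c2@14, authorship 333.111.4..222.
After op 6 (move_left): buffer="xsggxsgtgnhxsgl" (len 15), cursors c3@2 c1@6 c4@8 c2@13, authorship 333.111.4..222.

Answer: xsggxsgtgnhxsgl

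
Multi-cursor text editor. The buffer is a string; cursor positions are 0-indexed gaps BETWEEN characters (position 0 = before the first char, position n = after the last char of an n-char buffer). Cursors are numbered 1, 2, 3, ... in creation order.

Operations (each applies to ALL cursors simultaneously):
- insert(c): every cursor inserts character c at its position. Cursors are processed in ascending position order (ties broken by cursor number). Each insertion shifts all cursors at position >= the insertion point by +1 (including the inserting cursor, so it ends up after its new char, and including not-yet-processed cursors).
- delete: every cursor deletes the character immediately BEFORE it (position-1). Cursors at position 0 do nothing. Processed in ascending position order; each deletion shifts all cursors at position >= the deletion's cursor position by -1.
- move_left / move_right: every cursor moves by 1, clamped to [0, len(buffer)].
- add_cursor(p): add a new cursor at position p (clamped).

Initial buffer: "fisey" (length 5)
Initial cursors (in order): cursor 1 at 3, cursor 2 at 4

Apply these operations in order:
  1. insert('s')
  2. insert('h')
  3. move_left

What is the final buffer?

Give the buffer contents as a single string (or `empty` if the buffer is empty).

Answer: fissheshy

Derivation:
After op 1 (insert('s')): buffer="fissesy" (len 7), cursors c1@4 c2@6, authorship ...1.2.
After op 2 (insert('h')): buffer="fissheshy" (len 9), cursors c1@5 c2@8, authorship ...11.22.
After op 3 (move_left): buffer="fissheshy" (len 9), cursors c1@4 c2@7, authorship ...11.22.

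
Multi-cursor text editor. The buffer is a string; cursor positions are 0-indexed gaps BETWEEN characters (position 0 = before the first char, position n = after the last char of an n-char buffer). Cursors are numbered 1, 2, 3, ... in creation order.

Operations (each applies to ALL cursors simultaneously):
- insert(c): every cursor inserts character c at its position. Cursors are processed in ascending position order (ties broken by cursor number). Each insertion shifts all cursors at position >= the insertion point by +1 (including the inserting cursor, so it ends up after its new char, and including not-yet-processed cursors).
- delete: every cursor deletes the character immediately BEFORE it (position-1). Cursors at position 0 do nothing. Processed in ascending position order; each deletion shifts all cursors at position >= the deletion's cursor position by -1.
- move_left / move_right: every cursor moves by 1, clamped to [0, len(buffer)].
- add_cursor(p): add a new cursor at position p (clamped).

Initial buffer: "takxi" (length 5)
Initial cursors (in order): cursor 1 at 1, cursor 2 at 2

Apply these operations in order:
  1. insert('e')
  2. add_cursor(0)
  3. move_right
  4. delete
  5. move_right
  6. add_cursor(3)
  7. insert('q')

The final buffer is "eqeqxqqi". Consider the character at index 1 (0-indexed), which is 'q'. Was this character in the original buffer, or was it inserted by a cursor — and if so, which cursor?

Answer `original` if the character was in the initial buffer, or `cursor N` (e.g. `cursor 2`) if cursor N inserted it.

After op 1 (insert('e')): buffer="teaekxi" (len 7), cursors c1@2 c2@4, authorship .1.2...
After op 2 (add_cursor(0)): buffer="teaekxi" (len 7), cursors c3@0 c1@2 c2@4, authorship .1.2...
After op 3 (move_right): buffer="teaekxi" (len 7), cursors c3@1 c1@3 c2@5, authorship .1.2...
After op 4 (delete): buffer="eexi" (len 4), cursors c3@0 c1@1 c2@2, authorship 12..
After op 5 (move_right): buffer="eexi" (len 4), cursors c3@1 c1@2 c2@3, authorship 12..
After op 6 (add_cursor(3)): buffer="eexi" (len 4), cursors c3@1 c1@2 c2@3 c4@3, authorship 12..
After op 7 (insert('q')): buffer="eqeqxqqi" (len 8), cursors c3@2 c1@4 c2@7 c4@7, authorship 1321.24.
Authorship (.=original, N=cursor N): 1 3 2 1 . 2 4 .
Index 1: author = 3

Answer: cursor 3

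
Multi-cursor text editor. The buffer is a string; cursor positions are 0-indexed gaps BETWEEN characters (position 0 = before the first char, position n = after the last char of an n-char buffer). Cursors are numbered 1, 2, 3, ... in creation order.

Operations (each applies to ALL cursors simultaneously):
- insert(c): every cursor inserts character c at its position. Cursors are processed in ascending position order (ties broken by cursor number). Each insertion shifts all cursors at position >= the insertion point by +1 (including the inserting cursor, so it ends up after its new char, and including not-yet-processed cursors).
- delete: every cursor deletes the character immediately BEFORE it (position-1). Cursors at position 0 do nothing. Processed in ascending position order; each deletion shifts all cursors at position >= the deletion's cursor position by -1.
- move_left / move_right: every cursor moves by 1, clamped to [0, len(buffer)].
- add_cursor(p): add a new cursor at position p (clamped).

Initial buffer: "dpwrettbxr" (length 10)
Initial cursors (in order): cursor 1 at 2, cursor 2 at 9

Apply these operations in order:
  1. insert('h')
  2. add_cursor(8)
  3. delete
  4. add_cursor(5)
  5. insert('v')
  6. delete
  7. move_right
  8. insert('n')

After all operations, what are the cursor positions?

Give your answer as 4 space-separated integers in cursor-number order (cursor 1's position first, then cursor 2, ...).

After op 1 (insert('h')): buffer="dphwrettbxhr" (len 12), cursors c1@3 c2@11, authorship ..1.......2.
After op 2 (add_cursor(8)): buffer="dphwrettbxhr" (len 12), cursors c1@3 c3@8 c2@11, authorship ..1.......2.
After op 3 (delete): buffer="dpwretbxr" (len 9), cursors c1@2 c3@6 c2@8, authorship .........
After op 4 (add_cursor(5)): buffer="dpwretbxr" (len 9), cursors c1@2 c4@5 c3@6 c2@8, authorship .........
After op 5 (insert('v')): buffer="dpvwrevtvbxvr" (len 13), cursors c1@3 c4@7 c3@9 c2@12, authorship ..1...4.3..2.
After op 6 (delete): buffer="dpwretbxr" (len 9), cursors c1@2 c4@5 c3@6 c2@8, authorship .........
After op 7 (move_right): buffer="dpwretbxr" (len 9), cursors c1@3 c4@6 c3@7 c2@9, authorship .........
After op 8 (insert('n')): buffer="dpwnretnbnxrn" (len 13), cursors c1@4 c4@8 c3@10 c2@13, authorship ...1...4.3..2

Answer: 4 13 10 8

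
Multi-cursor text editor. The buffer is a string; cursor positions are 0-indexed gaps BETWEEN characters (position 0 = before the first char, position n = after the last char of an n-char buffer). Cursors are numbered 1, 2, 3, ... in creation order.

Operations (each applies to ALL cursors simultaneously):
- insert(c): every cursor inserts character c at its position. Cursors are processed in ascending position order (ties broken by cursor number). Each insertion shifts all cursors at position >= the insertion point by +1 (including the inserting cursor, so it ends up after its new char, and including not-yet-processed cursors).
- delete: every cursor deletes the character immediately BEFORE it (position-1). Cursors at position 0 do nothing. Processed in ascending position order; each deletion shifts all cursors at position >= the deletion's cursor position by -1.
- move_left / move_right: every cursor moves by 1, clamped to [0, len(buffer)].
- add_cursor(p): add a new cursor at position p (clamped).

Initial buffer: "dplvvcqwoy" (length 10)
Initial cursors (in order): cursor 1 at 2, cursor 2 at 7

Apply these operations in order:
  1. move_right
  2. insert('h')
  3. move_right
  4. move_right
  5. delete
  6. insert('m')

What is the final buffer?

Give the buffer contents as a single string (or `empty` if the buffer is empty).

Answer: dplhvmcqwhom

Derivation:
After op 1 (move_right): buffer="dplvvcqwoy" (len 10), cursors c1@3 c2@8, authorship ..........
After op 2 (insert('h')): buffer="dplhvvcqwhoy" (len 12), cursors c1@4 c2@10, authorship ...1.....2..
After op 3 (move_right): buffer="dplhvvcqwhoy" (len 12), cursors c1@5 c2@11, authorship ...1.....2..
After op 4 (move_right): buffer="dplhvvcqwhoy" (len 12), cursors c1@6 c2@12, authorship ...1.....2..
After op 5 (delete): buffer="dplhvcqwho" (len 10), cursors c1@5 c2@10, authorship ...1....2.
After op 6 (insert('m')): buffer="dplhvmcqwhom" (len 12), cursors c1@6 c2@12, authorship ...1.1...2.2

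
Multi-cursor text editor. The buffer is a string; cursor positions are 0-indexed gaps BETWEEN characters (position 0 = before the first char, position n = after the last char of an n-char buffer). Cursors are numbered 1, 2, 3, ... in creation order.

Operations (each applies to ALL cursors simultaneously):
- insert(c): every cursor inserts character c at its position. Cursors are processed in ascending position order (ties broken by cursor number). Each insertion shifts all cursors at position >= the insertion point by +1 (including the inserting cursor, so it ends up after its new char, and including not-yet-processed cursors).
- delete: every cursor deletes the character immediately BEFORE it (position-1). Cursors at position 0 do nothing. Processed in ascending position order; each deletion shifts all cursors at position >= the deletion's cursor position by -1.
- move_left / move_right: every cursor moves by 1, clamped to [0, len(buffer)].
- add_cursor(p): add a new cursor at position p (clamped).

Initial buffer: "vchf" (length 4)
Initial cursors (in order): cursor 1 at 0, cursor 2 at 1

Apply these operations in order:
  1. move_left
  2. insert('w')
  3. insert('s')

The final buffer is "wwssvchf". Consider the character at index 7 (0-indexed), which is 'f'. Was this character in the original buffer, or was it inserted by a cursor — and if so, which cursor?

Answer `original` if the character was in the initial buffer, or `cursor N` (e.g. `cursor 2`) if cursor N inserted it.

After op 1 (move_left): buffer="vchf" (len 4), cursors c1@0 c2@0, authorship ....
After op 2 (insert('w')): buffer="wwvchf" (len 6), cursors c1@2 c2@2, authorship 12....
After op 3 (insert('s')): buffer="wwssvchf" (len 8), cursors c1@4 c2@4, authorship 1212....
Authorship (.=original, N=cursor N): 1 2 1 2 . . . .
Index 7: author = original

Answer: original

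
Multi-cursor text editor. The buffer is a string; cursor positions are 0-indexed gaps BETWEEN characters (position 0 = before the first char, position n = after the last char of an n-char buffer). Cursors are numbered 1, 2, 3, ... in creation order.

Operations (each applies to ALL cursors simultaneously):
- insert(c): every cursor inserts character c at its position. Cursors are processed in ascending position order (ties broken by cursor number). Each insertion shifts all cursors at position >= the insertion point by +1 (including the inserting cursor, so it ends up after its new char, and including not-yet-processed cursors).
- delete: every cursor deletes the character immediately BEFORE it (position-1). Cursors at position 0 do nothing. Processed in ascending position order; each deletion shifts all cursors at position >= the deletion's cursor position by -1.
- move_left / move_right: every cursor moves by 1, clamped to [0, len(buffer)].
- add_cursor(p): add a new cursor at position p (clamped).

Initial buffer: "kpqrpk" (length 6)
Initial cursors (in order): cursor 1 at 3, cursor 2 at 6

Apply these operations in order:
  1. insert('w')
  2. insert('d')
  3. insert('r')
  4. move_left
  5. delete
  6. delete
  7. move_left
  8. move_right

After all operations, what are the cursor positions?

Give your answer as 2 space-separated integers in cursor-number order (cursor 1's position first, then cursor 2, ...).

After op 1 (insert('w')): buffer="kpqwrpkw" (len 8), cursors c1@4 c2@8, authorship ...1...2
After op 2 (insert('d')): buffer="kpqwdrpkwd" (len 10), cursors c1@5 c2@10, authorship ...11...22
After op 3 (insert('r')): buffer="kpqwdrrpkwdr" (len 12), cursors c1@6 c2@12, authorship ...111...222
After op 4 (move_left): buffer="kpqwdrrpkwdr" (len 12), cursors c1@5 c2@11, authorship ...111...222
After op 5 (delete): buffer="kpqwrrpkwr" (len 10), cursors c1@4 c2@9, authorship ...11...22
After op 6 (delete): buffer="kpqrrpkr" (len 8), cursors c1@3 c2@7, authorship ...1...2
After op 7 (move_left): buffer="kpqrrpkr" (len 8), cursors c1@2 c2@6, authorship ...1...2
After op 8 (move_right): buffer="kpqrrpkr" (len 8), cursors c1@3 c2@7, authorship ...1...2

Answer: 3 7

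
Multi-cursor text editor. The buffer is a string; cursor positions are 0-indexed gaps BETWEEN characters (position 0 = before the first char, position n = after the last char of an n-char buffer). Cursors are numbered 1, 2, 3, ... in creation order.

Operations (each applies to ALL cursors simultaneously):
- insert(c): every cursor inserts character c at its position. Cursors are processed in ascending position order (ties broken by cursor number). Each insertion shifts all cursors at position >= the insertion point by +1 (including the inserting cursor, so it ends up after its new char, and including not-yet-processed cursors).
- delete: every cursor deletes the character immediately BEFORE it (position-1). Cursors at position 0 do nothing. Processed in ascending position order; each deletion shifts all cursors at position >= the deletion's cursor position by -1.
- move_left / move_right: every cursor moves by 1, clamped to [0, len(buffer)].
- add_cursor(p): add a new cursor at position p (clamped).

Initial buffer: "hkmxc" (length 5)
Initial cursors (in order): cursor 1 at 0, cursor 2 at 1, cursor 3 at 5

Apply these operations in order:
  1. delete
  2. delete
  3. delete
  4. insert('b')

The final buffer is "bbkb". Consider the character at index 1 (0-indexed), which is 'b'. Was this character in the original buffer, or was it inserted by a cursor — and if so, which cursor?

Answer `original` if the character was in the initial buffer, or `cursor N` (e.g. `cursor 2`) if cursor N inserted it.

Answer: cursor 2

Derivation:
After op 1 (delete): buffer="kmx" (len 3), cursors c1@0 c2@0 c3@3, authorship ...
After op 2 (delete): buffer="km" (len 2), cursors c1@0 c2@0 c3@2, authorship ..
After op 3 (delete): buffer="k" (len 1), cursors c1@0 c2@0 c3@1, authorship .
After op 4 (insert('b')): buffer="bbkb" (len 4), cursors c1@2 c2@2 c3@4, authorship 12.3
Authorship (.=original, N=cursor N): 1 2 . 3
Index 1: author = 2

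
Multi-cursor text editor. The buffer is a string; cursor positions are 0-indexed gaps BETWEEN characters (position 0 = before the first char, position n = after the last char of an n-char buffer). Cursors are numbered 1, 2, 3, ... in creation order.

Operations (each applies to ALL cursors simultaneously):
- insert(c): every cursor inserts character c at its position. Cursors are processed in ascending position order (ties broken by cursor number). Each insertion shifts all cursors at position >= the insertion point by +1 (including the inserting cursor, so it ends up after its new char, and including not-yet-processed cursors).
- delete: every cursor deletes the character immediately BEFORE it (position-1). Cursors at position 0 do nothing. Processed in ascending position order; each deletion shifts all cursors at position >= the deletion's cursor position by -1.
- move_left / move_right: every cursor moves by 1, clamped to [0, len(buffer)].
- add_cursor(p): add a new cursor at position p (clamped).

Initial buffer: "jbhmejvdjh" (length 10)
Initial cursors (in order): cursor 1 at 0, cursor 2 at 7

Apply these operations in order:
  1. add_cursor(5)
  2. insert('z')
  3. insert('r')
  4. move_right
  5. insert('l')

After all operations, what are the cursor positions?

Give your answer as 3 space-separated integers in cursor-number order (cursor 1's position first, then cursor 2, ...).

Answer: 4 17 12

Derivation:
After op 1 (add_cursor(5)): buffer="jbhmejvdjh" (len 10), cursors c1@0 c3@5 c2@7, authorship ..........
After op 2 (insert('z')): buffer="zjbhmezjvzdjh" (len 13), cursors c1@1 c3@7 c2@10, authorship 1.....3..2...
After op 3 (insert('r')): buffer="zrjbhmezrjvzrdjh" (len 16), cursors c1@2 c3@9 c2@13, authorship 11.....33..22...
After op 4 (move_right): buffer="zrjbhmezrjvzrdjh" (len 16), cursors c1@3 c3@10 c2@14, authorship 11.....33..22...
After op 5 (insert('l')): buffer="zrjlbhmezrjlvzrdljh" (len 19), cursors c1@4 c3@12 c2@17, authorship 11.1....33.3.22.2..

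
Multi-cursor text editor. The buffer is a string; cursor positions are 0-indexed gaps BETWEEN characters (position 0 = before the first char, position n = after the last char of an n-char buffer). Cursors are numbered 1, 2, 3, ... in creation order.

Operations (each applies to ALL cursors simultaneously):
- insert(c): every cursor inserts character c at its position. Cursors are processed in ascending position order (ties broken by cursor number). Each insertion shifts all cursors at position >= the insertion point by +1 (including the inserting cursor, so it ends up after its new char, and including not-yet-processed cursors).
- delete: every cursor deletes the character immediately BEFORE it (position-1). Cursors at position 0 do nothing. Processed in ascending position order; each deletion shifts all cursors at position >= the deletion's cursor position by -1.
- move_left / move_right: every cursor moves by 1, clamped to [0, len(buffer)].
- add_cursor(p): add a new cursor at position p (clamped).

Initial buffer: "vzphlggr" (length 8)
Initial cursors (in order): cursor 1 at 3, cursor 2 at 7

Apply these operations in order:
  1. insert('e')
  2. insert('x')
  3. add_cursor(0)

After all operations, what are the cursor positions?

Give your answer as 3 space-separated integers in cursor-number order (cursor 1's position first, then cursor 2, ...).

After op 1 (insert('e')): buffer="vzpehlgger" (len 10), cursors c1@4 c2@9, authorship ...1....2.
After op 2 (insert('x')): buffer="vzpexhlggexr" (len 12), cursors c1@5 c2@11, authorship ...11....22.
After op 3 (add_cursor(0)): buffer="vzpexhlggexr" (len 12), cursors c3@0 c1@5 c2@11, authorship ...11....22.

Answer: 5 11 0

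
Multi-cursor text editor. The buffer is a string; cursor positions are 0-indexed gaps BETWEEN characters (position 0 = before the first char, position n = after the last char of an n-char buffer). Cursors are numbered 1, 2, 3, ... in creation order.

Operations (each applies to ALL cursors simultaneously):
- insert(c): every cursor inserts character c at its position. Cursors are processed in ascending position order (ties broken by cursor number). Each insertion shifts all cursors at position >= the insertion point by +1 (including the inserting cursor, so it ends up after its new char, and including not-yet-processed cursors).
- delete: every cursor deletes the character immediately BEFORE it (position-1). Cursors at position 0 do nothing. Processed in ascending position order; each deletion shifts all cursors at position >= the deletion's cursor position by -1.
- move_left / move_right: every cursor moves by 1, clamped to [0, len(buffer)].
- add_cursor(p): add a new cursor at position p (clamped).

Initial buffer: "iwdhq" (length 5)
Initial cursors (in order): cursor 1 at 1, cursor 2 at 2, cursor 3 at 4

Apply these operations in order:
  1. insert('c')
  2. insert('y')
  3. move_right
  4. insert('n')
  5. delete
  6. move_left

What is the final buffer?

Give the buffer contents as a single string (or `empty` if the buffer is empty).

Answer: icywcydhcyq

Derivation:
After op 1 (insert('c')): buffer="icwcdhcq" (len 8), cursors c1@2 c2@4 c3@7, authorship .1.2..3.
After op 2 (insert('y')): buffer="icywcydhcyq" (len 11), cursors c1@3 c2@6 c3@10, authorship .11.22..33.
After op 3 (move_right): buffer="icywcydhcyq" (len 11), cursors c1@4 c2@7 c3@11, authorship .11.22..33.
After op 4 (insert('n')): buffer="icywncydnhcyqn" (len 14), cursors c1@5 c2@9 c3@14, authorship .11.122.2.33.3
After op 5 (delete): buffer="icywcydhcyq" (len 11), cursors c1@4 c2@7 c3@11, authorship .11.22..33.
After op 6 (move_left): buffer="icywcydhcyq" (len 11), cursors c1@3 c2@6 c3@10, authorship .11.22..33.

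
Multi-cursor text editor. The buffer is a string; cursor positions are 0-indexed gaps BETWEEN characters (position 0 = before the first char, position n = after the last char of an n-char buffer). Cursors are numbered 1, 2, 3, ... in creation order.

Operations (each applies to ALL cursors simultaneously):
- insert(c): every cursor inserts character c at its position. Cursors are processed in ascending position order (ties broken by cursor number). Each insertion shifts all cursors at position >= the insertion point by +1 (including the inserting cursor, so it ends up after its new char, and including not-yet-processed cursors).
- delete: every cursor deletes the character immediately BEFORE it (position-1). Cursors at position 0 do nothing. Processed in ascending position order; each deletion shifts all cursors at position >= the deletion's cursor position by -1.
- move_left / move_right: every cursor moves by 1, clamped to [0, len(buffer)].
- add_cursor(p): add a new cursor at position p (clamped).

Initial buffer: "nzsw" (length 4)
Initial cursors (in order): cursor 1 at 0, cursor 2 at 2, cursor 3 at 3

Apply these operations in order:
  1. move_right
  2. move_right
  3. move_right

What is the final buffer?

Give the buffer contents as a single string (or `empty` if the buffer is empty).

Answer: nzsw

Derivation:
After op 1 (move_right): buffer="nzsw" (len 4), cursors c1@1 c2@3 c3@4, authorship ....
After op 2 (move_right): buffer="nzsw" (len 4), cursors c1@2 c2@4 c3@4, authorship ....
After op 3 (move_right): buffer="nzsw" (len 4), cursors c1@3 c2@4 c3@4, authorship ....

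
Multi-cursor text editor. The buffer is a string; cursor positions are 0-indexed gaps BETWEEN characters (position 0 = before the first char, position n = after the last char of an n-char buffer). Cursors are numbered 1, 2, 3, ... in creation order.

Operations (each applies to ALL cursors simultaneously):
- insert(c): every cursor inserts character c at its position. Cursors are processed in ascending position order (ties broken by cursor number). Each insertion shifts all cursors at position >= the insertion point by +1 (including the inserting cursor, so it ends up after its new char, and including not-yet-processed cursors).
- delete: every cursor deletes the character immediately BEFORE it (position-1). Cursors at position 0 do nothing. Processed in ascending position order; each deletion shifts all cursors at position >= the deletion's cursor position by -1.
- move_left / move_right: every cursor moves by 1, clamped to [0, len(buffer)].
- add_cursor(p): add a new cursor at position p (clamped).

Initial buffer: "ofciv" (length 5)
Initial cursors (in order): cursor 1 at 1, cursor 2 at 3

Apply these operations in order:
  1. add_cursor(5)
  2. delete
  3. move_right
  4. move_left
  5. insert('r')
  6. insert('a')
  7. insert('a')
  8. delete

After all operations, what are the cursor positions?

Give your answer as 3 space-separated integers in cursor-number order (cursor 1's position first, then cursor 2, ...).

Answer: 2 7 7

Derivation:
After op 1 (add_cursor(5)): buffer="ofciv" (len 5), cursors c1@1 c2@3 c3@5, authorship .....
After op 2 (delete): buffer="fi" (len 2), cursors c1@0 c2@1 c3@2, authorship ..
After op 3 (move_right): buffer="fi" (len 2), cursors c1@1 c2@2 c3@2, authorship ..
After op 4 (move_left): buffer="fi" (len 2), cursors c1@0 c2@1 c3@1, authorship ..
After op 5 (insert('r')): buffer="rfrri" (len 5), cursors c1@1 c2@4 c3@4, authorship 1.23.
After op 6 (insert('a')): buffer="rafrraai" (len 8), cursors c1@2 c2@7 c3@7, authorship 11.2323.
After op 7 (insert('a')): buffer="raafrraaaai" (len 11), cursors c1@3 c2@10 c3@10, authorship 111.232323.
After op 8 (delete): buffer="rafrraai" (len 8), cursors c1@2 c2@7 c3@7, authorship 11.2323.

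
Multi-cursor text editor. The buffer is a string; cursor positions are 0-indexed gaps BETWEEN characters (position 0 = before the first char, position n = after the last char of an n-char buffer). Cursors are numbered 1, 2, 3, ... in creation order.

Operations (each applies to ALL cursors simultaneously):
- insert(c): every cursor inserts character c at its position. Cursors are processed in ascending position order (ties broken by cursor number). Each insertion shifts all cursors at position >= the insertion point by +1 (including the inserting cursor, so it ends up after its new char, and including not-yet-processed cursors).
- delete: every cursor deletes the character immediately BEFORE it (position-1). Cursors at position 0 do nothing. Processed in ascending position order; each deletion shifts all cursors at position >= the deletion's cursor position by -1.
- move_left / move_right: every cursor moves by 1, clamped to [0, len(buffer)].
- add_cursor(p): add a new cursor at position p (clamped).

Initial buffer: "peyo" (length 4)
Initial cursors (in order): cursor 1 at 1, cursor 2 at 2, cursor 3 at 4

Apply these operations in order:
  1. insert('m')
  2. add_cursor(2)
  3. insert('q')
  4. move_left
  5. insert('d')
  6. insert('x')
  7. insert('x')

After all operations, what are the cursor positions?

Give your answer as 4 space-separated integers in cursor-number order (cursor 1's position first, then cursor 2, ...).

After op 1 (insert('m')): buffer="pmemyom" (len 7), cursors c1@2 c2@4 c3@7, authorship .1.2..3
After op 2 (add_cursor(2)): buffer="pmemyom" (len 7), cursors c1@2 c4@2 c2@4 c3@7, authorship .1.2..3
After op 3 (insert('q')): buffer="pmqqemqyomq" (len 11), cursors c1@4 c4@4 c2@7 c3@11, authorship .114.22..33
After op 4 (move_left): buffer="pmqqemqyomq" (len 11), cursors c1@3 c4@3 c2@6 c3@10, authorship .114.22..33
After op 5 (insert('d')): buffer="pmqddqemdqyomdq" (len 15), cursors c1@5 c4@5 c2@9 c3@14, authorship .11144.222..333
After op 6 (insert('x')): buffer="pmqddxxqemdxqyomdxq" (len 19), cursors c1@7 c4@7 c2@12 c3@18, authorship .1114144.2222..3333
After op 7 (insert('x')): buffer="pmqddxxxxqemdxxqyomdxxq" (len 23), cursors c1@9 c4@9 c2@15 c3@22, authorship .111414144.22222..33333

Answer: 9 15 22 9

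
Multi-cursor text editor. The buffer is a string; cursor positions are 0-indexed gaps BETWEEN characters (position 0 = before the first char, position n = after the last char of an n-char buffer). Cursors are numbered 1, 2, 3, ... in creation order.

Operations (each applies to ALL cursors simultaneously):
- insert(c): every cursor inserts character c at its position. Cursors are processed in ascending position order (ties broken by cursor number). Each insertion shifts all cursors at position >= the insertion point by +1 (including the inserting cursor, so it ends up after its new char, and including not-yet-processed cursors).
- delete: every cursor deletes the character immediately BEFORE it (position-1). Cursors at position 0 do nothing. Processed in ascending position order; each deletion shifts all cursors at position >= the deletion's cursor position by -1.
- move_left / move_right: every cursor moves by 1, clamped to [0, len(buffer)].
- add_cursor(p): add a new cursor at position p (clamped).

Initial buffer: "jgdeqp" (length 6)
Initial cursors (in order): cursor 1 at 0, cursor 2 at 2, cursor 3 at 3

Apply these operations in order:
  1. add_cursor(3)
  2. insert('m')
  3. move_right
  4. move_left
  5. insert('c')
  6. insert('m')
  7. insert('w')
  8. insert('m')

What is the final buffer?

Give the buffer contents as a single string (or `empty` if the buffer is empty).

After op 1 (add_cursor(3)): buffer="jgdeqp" (len 6), cursors c1@0 c2@2 c3@3 c4@3, authorship ......
After op 2 (insert('m')): buffer="mjgmdmmeqp" (len 10), cursors c1@1 c2@4 c3@7 c4@7, authorship 1..2.34...
After op 3 (move_right): buffer="mjgmdmmeqp" (len 10), cursors c1@2 c2@5 c3@8 c4@8, authorship 1..2.34...
After op 4 (move_left): buffer="mjgmdmmeqp" (len 10), cursors c1@1 c2@4 c3@7 c4@7, authorship 1..2.34...
After op 5 (insert('c')): buffer="mcjgmcdmmcceqp" (len 14), cursors c1@2 c2@6 c3@11 c4@11, authorship 11..22.3434...
After op 6 (insert('m')): buffer="mcmjgmcmdmmccmmeqp" (len 18), cursors c1@3 c2@8 c3@15 c4@15, authorship 111..222.343434...
After op 7 (insert('w')): buffer="mcmwjgmcmwdmmccmmwweqp" (len 22), cursors c1@4 c2@10 c3@19 c4@19, authorship 1111..2222.34343434...
After op 8 (insert('m')): buffer="mcmwmjgmcmwmdmmccmmwwmmeqp" (len 26), cursors c1@5 c2@12 c3@23 c4@23, authorship 11111..22222.3434343434...

Answer: mcmwmjgmcmwmdmmccmmwwmmeqp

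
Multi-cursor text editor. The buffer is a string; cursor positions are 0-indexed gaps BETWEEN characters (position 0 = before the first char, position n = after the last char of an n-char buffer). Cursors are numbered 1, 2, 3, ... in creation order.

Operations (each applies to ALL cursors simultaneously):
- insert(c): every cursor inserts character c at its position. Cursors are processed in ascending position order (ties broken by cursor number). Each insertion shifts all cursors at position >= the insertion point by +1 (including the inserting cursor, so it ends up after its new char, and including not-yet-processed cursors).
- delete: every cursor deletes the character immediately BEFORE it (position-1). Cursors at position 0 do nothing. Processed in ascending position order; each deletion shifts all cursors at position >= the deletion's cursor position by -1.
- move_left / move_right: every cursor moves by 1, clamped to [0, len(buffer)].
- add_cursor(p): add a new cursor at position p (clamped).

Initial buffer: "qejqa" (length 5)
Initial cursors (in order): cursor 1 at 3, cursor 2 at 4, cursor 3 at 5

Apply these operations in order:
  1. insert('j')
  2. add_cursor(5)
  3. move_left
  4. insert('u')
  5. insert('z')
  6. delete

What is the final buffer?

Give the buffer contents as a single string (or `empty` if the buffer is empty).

Answer: qejujuqujauj

Derivation:
After op 1 (insert('j')): buffer="qejjqjaj" (len 8), cursors c1@4 c2@6 c3@8, authorship ...1.2.3
After op 2 (add_cursor(5)): buffer="qejjqjaj" (len 8), cursors c1@4 c4@5 c2@6 c3@8, authorship ...1.2.3
After op 3 (move_left): buffer="qejjqjaj" (len 8), cursors c1@3 c4@4 c2@5 c3@7, authorship ...1.2.3
After op 4 (insert('u')): buffer="qejujuqujauj" (len 12), cursors c1@4 c4@6 c2@8 c3@11, authorship ...114.22.33
After op 5 (insert('z')): buffer="qejuzjuzquzjauzj" (len 16), cursors c1@5 c4@8 c2@11 c3@15, authorship ...11144.222.333
After op 6 (delete): buffer="qejujuqujauj" (len 12), cursors c1@4 c4@6 c2@8 c3@11, authorship ...114.22.33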